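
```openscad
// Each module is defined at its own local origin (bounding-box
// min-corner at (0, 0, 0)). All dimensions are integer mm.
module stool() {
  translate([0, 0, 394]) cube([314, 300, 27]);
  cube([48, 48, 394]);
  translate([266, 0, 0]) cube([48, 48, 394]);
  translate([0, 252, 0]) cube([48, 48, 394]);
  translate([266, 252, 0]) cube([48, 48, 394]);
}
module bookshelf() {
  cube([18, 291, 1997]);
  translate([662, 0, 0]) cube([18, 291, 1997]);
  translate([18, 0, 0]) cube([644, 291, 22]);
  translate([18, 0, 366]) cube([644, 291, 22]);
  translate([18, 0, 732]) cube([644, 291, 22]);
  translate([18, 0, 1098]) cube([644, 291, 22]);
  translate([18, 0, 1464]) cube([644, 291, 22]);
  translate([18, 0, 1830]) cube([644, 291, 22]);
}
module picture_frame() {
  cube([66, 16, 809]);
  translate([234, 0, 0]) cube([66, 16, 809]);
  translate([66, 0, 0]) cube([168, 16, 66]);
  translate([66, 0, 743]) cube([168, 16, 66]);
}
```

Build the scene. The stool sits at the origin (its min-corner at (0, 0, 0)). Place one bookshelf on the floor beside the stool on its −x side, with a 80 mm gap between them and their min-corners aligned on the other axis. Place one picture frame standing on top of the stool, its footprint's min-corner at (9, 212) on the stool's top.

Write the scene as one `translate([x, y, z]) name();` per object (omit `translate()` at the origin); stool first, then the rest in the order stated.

stool();
translate([-760, 0, 0]) bookshelf();
translate([9, 212, 421]) picture_frame();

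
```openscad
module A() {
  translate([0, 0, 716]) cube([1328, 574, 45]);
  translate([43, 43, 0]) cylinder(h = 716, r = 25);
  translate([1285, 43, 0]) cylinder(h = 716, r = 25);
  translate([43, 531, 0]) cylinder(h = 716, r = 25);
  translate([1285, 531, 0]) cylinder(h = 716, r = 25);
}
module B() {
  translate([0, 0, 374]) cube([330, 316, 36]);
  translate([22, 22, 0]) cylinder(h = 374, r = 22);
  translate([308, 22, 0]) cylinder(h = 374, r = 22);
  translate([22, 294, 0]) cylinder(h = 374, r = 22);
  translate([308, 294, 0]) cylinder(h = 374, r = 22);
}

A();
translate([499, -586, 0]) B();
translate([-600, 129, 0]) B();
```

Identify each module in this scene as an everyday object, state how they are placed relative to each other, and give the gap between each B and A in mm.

A is a table. B is a stool. Two stools sit around the table at the −y, −x sides. The gap between each stool and the table is 270 mm.

Each stool's nearest face is 270 mm from the table's bounding box.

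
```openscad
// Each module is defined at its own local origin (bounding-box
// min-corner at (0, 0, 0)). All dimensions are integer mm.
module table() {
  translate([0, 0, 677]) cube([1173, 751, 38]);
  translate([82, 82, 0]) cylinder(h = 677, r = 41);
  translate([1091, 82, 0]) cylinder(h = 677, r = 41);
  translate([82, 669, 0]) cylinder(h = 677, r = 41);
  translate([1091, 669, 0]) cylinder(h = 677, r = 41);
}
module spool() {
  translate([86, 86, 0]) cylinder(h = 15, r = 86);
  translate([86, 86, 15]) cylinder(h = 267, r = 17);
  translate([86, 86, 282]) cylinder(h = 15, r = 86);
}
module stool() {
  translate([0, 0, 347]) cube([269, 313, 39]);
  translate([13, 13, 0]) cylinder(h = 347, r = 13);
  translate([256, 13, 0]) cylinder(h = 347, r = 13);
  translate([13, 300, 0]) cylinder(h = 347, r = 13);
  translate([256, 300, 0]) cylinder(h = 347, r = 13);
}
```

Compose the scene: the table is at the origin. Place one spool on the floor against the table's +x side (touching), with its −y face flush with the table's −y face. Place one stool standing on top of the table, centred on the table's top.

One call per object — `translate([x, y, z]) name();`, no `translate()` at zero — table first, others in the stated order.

table();
translate([1173, 0, 0]) spool();
translate([452, 219, 715]) stool();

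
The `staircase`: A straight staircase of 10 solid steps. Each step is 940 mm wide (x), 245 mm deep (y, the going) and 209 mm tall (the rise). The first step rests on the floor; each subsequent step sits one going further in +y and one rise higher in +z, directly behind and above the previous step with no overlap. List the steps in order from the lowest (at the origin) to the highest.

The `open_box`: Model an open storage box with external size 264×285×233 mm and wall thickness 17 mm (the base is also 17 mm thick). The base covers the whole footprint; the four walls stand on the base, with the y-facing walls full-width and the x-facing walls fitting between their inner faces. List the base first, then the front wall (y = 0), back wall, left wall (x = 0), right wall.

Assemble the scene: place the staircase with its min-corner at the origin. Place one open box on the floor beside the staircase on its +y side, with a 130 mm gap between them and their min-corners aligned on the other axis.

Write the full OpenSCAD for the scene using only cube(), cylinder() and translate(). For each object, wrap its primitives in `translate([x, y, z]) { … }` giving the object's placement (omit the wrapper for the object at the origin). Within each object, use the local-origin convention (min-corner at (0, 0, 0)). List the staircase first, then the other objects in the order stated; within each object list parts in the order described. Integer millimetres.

cube([940, 245, 209]);
translate([0, 245, 209]) cube([940, 245, 209]);
translate([0, 490, 418]) cube([940, 245, 209]);
translate([0, 735, 627]) cube([940, 245, 209]);
translate([0, 980, 836]) cube([940, 245, 209]);
translate([0, 1225, 1045]) cube([940, 245, 209]);
translate([0, 1470, 1254]) cube([940, 245, 209]);
translate([0, 1715, 1463]) cube([940, 245, 209]);
translate([0, 1960, 1672]) cube([940, 245, 209]);
translate([0, 2205, 1881]) cube([940, 245, 209]);
translate([0, 2580, 0]) {
  cube([264, 285, 17]);
  translate([0, 0, 17]) cube([264, 17, 216]);
  translate([0, 268, 17]) cube([264, 17, 216]);
  translate([0, 17, 17]) cube([17, 251, 216]);
  translate([247, 17, 17]) cube([17, 251, 216]);
}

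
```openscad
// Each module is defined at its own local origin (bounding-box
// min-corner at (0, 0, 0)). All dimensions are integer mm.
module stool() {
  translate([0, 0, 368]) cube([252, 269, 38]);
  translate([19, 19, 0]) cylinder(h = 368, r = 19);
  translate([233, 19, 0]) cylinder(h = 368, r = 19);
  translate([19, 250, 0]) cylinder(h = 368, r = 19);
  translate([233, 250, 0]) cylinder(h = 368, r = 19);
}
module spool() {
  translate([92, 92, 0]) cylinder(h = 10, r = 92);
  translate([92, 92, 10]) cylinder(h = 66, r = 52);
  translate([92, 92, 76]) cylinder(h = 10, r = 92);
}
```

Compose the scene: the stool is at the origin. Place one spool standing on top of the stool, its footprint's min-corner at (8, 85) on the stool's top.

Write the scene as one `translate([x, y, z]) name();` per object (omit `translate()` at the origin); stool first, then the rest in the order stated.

stool();
translate([8, 85, 406]) spool();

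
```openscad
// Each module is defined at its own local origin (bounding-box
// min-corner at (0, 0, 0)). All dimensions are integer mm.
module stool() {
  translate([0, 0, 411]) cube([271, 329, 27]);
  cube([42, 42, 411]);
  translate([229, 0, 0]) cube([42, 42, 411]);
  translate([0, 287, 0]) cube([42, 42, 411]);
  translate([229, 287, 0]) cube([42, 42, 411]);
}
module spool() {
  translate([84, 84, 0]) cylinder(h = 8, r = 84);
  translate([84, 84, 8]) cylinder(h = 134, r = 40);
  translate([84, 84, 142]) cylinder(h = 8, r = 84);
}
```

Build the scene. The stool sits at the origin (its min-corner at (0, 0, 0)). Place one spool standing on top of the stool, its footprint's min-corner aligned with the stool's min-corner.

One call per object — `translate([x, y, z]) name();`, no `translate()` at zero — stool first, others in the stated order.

stool();
translate([0, 0, 438]) spool();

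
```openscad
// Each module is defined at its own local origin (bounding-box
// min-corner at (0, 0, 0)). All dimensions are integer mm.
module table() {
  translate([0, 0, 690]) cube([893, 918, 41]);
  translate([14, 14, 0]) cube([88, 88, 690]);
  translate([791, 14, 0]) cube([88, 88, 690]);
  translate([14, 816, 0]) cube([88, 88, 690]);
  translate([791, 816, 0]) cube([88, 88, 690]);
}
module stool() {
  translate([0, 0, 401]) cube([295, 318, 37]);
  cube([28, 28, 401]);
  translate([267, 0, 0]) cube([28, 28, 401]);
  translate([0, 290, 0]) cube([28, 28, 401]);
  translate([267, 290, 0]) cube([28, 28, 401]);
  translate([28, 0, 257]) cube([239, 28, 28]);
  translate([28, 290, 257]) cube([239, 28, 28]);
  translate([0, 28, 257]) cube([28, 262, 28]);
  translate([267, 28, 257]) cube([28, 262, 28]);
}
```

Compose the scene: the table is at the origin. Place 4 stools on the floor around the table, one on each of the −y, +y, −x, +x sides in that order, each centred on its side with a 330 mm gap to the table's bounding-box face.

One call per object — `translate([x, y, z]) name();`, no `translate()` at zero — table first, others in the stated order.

table();
translate([299, -648, 0]) stool();
translate([299, 1248, 0]) stool();
translate([-625, 300, 0]) stool();
translate([1223, 300, 0]) stool();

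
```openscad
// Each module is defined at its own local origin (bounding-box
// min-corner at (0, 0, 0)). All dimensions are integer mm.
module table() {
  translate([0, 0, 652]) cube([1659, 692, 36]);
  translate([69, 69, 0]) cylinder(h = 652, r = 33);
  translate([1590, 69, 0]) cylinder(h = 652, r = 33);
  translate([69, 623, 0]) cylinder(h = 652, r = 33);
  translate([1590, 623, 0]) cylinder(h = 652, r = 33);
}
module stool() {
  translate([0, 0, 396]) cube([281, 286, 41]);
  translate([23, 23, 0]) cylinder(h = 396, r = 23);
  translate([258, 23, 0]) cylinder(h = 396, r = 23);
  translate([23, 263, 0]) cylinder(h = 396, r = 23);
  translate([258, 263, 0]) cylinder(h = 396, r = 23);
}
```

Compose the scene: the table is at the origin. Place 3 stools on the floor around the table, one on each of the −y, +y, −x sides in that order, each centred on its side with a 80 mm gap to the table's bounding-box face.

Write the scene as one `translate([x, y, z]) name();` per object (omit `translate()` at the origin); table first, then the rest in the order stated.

table();
translate([689, -366, 0]) stool();
translate([689, 772, 0]) stool();
translate([-361, 203, 0]) stool();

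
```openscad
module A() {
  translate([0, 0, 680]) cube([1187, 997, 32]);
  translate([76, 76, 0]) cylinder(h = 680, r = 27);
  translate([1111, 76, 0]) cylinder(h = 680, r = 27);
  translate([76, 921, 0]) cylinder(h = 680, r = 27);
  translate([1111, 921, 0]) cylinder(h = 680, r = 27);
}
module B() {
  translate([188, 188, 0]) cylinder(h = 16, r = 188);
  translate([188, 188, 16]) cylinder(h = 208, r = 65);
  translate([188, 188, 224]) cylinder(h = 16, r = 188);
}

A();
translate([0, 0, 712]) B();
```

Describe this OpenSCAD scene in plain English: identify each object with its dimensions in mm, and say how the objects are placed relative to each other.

A is a rectangular dining table. The top is 1187×997×32 mm with its upper surface at z = 712 mm. It stands on four round legs of 54 mm diameter, each leg's bounding box inset 49 mm from the nearest pair of top edges, running from the floor to the underside of the top.

B is a spool: two coaxial disc flanges of radius 188 mm and thickness 16 mm, joined by a core cylinder of radius 65 mm and height 208 mm. The lower flange rests on z = 0 and the three cylinders share a vertical axis.

The spool is on top of the table.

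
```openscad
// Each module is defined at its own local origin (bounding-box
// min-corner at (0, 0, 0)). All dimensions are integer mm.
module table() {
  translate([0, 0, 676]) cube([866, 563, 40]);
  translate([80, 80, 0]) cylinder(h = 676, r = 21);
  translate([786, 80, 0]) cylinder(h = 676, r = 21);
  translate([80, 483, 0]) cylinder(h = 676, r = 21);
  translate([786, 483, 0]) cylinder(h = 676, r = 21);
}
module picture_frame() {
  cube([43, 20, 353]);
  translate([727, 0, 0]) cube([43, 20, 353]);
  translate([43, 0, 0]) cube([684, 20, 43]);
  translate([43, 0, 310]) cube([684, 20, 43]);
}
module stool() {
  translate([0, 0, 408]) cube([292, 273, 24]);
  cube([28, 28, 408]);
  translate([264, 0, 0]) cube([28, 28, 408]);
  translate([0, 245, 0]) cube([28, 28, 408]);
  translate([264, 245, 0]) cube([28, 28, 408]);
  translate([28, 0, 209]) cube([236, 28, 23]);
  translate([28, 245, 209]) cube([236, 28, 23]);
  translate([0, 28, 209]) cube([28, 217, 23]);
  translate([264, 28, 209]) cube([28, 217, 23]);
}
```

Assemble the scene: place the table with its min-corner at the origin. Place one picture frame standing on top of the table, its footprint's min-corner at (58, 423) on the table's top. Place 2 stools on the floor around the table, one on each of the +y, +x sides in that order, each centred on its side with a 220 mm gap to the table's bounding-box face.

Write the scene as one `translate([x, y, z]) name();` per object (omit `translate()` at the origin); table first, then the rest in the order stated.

table();
translate([58, 423, 716]) picture_frame();
translate([287, 783, 0]) stool();
translate([1086, 145, 0]) stool();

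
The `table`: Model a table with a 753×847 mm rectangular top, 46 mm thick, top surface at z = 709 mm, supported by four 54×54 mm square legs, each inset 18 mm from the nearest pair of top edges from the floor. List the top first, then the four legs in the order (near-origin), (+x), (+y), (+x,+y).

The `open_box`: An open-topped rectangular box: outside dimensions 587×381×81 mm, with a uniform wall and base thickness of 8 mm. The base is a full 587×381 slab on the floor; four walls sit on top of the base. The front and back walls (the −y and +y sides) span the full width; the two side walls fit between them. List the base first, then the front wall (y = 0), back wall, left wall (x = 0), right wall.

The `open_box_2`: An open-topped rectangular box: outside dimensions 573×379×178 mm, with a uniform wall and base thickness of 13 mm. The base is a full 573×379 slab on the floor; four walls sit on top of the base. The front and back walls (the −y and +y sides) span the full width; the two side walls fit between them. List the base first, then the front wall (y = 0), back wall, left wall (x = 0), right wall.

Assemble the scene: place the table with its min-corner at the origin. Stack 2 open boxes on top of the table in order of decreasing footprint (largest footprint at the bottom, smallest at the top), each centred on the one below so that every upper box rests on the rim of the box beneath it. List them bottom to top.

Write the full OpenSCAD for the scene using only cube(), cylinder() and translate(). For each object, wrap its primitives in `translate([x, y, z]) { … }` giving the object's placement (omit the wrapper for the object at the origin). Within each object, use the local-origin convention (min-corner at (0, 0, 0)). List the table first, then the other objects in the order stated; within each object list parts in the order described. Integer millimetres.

translate([0, 0, 663]) cube([753, 847, 46]);
translate([18, 18, 0]) cube([54, 54, 663]);
translate([681, 18, 0]) cube([54, 54, 663]);
translate([18, 775, 0]) cube([54, 54, 663]);
translate([681, 775, 0]) cube([54, 54, 663]);
translate([83, 233, 709]) {
  cube([587, 381, 8]);
  translate([0, 0, 8]) cube([587, 8, 73]);
  translate([0, 373, 8]) cube([587, 8, 73]);
  translate([0, 8, 8]) cube([8, 365, 73]);
  translate([579, 8, 8]) cube([8, 365, 73]);
}
translate([90, 234, 790]) {
  cube([573, 379, 13]);
  translate([0, 0, 13]) cube([573, 13, 165]);
  translate([0, 366, 13]) cube([573, 13, 165]);
  translate([0, 13, 13]) cube([13, 353, 165]);
  translate([560, 13, 13]) cube([13, 353, 165]);
}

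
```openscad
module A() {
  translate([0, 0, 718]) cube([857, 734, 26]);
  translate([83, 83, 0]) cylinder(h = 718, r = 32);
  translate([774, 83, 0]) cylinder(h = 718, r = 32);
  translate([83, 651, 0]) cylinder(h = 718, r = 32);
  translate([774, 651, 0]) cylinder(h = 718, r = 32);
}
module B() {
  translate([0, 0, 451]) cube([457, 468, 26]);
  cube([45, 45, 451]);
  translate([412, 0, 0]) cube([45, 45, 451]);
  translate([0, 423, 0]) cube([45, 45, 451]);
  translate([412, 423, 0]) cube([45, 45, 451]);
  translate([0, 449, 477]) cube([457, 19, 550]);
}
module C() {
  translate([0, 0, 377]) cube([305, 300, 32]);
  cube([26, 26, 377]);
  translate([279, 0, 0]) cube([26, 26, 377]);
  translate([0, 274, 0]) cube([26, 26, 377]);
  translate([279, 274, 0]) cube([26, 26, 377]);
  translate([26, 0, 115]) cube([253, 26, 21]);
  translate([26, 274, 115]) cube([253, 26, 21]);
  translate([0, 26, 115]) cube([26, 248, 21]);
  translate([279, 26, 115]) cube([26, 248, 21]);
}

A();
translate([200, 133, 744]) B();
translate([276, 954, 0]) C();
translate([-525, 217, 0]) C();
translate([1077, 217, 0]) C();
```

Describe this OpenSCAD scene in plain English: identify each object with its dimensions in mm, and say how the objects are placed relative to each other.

A is a rectangular dining table. The top is 857×734×26 mm with its upper surface at z = 744 mm. It stands on four round legs of 64 mm diameter, each leg's bounding box inset 51 mm from the nearest pair of top edges, running from the floor to the underside of the top.

B is a chair: 457×468 mm seat, 26 mm thick, top at z = 477 mm, on four 45 mm square corner legs flush with the seat edges. A 19 mm thick backrest slab spans the full seat width, extending 550 mm above the seat top, its back face flush with the seat's +y edge.

C is a simple wooden stool: a rectangular seat 305 mm (x) by 300 mm (y), 32 mm thick, top face at z = 409 mm, on four square legs, each 26×26 mm in cross-section. The legs rest on z = 0, each flush with a corner of the seat. Four stretchers, 26 mm wide and 21 mm tall, connect adjacent legs with their undersides at z = 115 mm, each running between the inner faces of the legs it joins and aligned with the legs' outer faces on the other axis.

The chair is on top of the table, centred. Three stools sit around the table at the +y, −x, +x sides.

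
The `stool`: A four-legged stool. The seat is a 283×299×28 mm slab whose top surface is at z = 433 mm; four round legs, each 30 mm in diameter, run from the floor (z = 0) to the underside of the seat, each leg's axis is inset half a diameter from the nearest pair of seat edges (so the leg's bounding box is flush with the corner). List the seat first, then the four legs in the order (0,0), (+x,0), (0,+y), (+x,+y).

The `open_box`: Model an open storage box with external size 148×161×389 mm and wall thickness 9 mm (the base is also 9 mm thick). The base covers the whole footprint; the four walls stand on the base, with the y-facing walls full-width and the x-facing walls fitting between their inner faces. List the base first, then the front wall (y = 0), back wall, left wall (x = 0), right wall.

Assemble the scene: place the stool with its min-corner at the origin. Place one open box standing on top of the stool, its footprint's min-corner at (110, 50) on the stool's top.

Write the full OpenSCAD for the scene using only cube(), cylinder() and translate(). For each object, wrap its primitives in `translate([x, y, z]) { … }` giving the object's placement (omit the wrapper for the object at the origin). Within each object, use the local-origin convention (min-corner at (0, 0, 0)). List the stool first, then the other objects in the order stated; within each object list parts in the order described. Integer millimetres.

translate([0, 0, 405]) cube([283, 299, 28]);
translate([15, 15, 0]) cylinder(h = 405, r = 15);
translate([268, 15, 0]) cylinder(h = 405, r = 15);
translate([15, 284, 0]) cylinder(h = 405, r = 15);
translate([268, 284, 0]) cylinder(h = 405, r = 15);
translate([110, 50, 433]) {
  cube([148, 161, 9]);
  translate([0, 0, 9]) cube([148, 9, 380]);
  translate([0, 152, 9]) cube([148, 9, 380]);
  translate([0, 9, 9]) cube([9, 143, 380]);
  translate([139, 9, 9]) cube([9, 143, 380]);
}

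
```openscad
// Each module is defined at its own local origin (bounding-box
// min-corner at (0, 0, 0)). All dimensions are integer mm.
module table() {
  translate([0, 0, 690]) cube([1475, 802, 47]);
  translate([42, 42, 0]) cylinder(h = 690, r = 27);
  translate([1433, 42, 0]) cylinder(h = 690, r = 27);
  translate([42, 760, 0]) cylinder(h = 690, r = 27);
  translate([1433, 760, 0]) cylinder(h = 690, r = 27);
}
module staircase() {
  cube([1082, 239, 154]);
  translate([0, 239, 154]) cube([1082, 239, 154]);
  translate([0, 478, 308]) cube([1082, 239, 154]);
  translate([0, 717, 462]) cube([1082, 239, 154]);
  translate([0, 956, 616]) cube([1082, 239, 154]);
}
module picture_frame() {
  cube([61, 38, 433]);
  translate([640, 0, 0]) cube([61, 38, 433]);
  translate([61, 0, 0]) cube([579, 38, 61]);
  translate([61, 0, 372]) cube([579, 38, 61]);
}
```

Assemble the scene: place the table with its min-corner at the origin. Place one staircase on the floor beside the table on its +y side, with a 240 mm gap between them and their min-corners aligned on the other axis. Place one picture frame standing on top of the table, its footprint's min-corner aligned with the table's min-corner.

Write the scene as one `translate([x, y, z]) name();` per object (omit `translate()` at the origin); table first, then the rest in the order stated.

table();
translate([0, 1042, 0]) staircase();
translate([0, 0, 737]) picture_frame();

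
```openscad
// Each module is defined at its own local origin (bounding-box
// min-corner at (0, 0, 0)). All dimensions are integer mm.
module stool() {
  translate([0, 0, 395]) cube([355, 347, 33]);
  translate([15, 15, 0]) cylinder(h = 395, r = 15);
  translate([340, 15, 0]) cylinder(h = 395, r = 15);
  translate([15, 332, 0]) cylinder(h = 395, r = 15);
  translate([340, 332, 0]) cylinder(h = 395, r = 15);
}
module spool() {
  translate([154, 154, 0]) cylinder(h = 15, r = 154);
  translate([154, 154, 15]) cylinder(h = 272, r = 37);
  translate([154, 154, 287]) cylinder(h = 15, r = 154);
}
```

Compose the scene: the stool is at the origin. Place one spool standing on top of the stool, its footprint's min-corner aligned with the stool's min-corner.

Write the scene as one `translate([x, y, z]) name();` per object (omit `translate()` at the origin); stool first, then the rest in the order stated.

stool();
translate([0, 0, 428]) spool();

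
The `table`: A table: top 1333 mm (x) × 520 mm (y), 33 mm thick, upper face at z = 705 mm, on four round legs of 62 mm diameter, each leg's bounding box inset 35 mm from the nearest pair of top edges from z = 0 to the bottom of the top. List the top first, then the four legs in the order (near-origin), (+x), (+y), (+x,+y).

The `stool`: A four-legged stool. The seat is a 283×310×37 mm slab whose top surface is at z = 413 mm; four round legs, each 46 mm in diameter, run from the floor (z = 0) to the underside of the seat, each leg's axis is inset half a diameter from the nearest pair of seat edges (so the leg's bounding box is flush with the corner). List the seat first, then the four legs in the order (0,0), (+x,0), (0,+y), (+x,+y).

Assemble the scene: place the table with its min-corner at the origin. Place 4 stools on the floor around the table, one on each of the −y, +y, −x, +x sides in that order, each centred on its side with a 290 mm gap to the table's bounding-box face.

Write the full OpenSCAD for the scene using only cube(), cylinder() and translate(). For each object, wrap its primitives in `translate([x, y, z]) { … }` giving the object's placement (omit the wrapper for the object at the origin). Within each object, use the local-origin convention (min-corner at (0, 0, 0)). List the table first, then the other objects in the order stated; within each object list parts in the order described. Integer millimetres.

translate([0, 0, 672]) cube([1333, 520, 33]);
translate([66, 66, 0]) cylinder(h = 672, r = 31);
translate([1267, 66, 0]) cylinder(h = 672, r = 31);
translate([66, 454, 0]) cylinder(h = 672, r = 31);
translate([1267, 454, 0]) cylinder(h = 672, r = 31);
translate([525, -600, 0]) {
  translate([0, 0, 376]) cube([283, 310, 37]);
  translate([23, 23, 0]) cylinder(h = 376, r = 23);
  translate([260, 23, 0]) cylinder(h = 376, r = 23);
  translate([23, 287, 0]) cylinder(h = 376, r = 23);
  translate([260, 287, 0]) cylinder(h = 376, r = 23);
}
translate([525, 810, 0]) {
  translate([0, 0, 376]) cube([283, 310, 37]);
  translate([23, 23, 0]) cylinder(h = 376, r = 23);
  translate([260, 23, 0]) cylinder(h = 376, r = 23);
  translate([23, 287, 0]) cylinder(h = 376, r = 23);
  translate([260, 287, 0]) cylinder(h = 376, r = 23);
}
translate([-573, 105, 0]) {
  translate([0, 0, 376]) cube([283, 310, 37]);
  translate([23, 23, 0]) cylinder(h = 376, r = 23);
  translate([260, 23, 0]) cylinder(h = 376, r = 23);
  translate([23, 287, 0]) cylinder(h = 376, r = 23);
  translate([260, 287, 0]) cylinder(h = 376, r = 23);
}
translate([1623, 105, 0]) {
  translate([0, 0, 376]) cube([283, 310, 37]);
  translate([23, 23, 0]) cylinder(h = 376, r = 23);
  translate([260, 23, 0]) cylinder(h = 376, r = 23);
  translate([23, 287, 0]) cylinder(h = 376, r = 23);
  translate([260, 287, 0]) cylinder(h = 376, r = 23);
}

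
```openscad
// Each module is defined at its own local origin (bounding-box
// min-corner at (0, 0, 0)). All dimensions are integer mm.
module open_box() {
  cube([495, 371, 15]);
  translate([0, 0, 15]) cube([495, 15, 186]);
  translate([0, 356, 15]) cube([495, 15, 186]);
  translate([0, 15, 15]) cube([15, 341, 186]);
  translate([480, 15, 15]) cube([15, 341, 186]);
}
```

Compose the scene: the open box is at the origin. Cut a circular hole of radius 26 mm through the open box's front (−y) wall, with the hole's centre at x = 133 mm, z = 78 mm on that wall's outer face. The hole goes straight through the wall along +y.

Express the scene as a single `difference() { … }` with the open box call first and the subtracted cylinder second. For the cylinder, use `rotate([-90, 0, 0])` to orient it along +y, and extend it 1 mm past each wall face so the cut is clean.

difference() {
  open_box();
  translate([133, -1, 78]) rotate([-90, 0, 0]) cylinder(h = 17, r = 26);
}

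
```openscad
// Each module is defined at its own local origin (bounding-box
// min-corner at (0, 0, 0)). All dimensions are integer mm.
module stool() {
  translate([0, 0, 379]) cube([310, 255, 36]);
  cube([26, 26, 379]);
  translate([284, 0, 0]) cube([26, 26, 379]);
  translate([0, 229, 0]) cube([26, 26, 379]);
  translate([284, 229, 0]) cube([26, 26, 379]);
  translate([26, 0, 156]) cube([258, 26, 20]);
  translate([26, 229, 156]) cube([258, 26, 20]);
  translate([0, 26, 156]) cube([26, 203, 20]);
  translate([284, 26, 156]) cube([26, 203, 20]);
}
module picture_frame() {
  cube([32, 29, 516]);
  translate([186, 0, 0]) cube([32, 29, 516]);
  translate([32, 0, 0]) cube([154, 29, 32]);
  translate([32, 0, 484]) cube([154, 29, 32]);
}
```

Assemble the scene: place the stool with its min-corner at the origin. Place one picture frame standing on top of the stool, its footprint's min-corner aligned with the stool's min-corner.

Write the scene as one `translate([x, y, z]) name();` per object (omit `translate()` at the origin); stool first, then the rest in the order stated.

stool();
translate([0, 0, 415]) picture_frame();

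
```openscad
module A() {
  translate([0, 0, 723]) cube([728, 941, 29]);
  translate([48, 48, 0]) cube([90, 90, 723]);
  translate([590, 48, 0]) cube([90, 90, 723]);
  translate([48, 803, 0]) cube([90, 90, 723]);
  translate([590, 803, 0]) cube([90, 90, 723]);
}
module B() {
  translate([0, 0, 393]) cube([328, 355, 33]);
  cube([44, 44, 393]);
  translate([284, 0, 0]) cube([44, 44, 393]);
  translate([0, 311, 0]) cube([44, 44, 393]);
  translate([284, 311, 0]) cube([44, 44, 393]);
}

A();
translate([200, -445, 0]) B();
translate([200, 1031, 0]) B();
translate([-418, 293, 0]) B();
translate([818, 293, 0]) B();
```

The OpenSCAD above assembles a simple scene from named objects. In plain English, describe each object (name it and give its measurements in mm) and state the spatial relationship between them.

A is a rectangular dining table. The top is 728×941×29 mm with its upper surface at z = 752 mm. It stands on four 90×90 mm square legs, each inset 48 mm from the nearest pair of top edges, running from the floor to the underside of the top.

B is a four-legged stool. The seat is a 328×355×33 mm slab whose top surface is at z = 426 mm; four square legs, each 44×44 mm in cross-section, run from the floor (z = 0) to the underside of the seat, each flush with a corner of the seat.

Four stools sit around the table at the −y, +y, −x, +x sides.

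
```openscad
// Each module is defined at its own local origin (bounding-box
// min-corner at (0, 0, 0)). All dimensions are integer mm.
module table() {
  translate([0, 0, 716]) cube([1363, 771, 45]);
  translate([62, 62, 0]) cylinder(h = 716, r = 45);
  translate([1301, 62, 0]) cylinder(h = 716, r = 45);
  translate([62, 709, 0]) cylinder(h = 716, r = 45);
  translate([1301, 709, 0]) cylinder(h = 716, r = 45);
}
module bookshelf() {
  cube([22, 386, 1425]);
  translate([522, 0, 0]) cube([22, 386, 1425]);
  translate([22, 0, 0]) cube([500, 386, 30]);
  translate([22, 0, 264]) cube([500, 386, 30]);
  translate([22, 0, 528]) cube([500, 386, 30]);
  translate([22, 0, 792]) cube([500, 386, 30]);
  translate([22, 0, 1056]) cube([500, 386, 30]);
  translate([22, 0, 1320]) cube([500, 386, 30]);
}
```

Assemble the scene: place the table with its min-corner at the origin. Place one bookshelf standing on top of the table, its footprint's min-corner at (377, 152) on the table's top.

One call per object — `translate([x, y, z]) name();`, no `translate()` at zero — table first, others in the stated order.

table();
translate([377, 152, 761]) bookshelf();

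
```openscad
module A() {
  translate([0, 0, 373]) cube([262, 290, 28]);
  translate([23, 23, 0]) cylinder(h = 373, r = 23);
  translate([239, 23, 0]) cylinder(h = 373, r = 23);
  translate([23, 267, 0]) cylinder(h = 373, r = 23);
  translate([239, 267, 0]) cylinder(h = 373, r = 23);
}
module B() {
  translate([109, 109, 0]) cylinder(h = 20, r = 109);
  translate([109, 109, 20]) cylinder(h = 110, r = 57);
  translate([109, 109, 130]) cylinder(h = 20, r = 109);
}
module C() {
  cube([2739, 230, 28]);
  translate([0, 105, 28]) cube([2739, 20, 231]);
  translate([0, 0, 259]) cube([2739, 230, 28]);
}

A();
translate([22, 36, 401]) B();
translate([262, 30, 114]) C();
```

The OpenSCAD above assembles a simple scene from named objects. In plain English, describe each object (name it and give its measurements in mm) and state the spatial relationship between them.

A is a four-legged stool. The seat is a 262×290×28 mm slab whose top surface is at z = 401 mm; four round legs, each 46 mm in diameter, run from the floor (z = 0) to the underside of the seat, each leg's axis is inset half a diameter from the nearest pair of seat edges (so the leg's bounding box is flush with the corner).

B is a spool: two coaxial disc flanges of radius 109 mm and thickness 20 mm, joined by a core cylinder of radius 57 mm and height 110 mm. The lower flange rests on z = 0 and the three cylinders share a vertical axis.

C is an I-beam lying along x, 2739 mm long. Overall section height 287 mm. Two flanges 230 mm wide (y) and 28 mm thick, one on the floor and one at the top; a web 20 mm thick runs between them, centred on the flange width.

The spool is on top of the stool, centred. The I-beam is beside the stool with their tops flush at z = 401.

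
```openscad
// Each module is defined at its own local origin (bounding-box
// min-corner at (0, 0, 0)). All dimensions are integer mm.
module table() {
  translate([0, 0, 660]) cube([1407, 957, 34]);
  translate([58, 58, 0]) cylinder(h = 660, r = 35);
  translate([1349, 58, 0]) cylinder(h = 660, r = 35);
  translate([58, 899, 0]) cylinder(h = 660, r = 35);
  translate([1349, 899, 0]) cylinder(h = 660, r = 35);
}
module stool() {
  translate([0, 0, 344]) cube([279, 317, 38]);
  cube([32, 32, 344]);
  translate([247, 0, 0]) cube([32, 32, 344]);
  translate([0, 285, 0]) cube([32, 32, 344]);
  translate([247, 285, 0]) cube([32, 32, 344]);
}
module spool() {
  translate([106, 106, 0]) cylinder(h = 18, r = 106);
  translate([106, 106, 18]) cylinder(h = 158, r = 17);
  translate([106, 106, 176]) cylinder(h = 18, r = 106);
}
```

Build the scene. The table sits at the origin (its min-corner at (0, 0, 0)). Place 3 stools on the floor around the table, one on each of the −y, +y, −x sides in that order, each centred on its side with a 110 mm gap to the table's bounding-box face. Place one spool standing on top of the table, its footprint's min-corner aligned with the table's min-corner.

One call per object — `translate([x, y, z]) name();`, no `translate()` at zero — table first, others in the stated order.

table();
translate([564, -427, 0]) stool();
translate([564, 1067, 0]) stool();
translate([-389, 320, 0]) stool();
translate([0, 0, 694]) spool();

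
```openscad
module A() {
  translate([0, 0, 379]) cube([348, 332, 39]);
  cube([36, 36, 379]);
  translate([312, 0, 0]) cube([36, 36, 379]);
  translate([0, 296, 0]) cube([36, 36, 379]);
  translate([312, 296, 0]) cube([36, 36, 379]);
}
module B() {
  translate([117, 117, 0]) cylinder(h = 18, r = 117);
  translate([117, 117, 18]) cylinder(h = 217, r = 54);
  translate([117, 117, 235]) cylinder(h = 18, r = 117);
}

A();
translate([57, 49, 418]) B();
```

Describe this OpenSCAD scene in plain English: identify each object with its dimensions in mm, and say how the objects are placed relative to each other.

A is a simple wooden stool: a rectangular seat 348 mm (x) by 332 mm (y), 39 mm thick, top face at z = 418 mm, on four square legs, each 36×36 mm in cross-section. The legs rest on z = 0, each flush with a corner of the seat.

B is a spool: two coaxial disc flanges of radius 117 mm and thickness 18 mm, joined by a core cylinder of radius 54 mm and height 217 mm. The lower flange rests on z = 0 and the three cylinders share a vertical axis.

The spool is on top of the stool, centred.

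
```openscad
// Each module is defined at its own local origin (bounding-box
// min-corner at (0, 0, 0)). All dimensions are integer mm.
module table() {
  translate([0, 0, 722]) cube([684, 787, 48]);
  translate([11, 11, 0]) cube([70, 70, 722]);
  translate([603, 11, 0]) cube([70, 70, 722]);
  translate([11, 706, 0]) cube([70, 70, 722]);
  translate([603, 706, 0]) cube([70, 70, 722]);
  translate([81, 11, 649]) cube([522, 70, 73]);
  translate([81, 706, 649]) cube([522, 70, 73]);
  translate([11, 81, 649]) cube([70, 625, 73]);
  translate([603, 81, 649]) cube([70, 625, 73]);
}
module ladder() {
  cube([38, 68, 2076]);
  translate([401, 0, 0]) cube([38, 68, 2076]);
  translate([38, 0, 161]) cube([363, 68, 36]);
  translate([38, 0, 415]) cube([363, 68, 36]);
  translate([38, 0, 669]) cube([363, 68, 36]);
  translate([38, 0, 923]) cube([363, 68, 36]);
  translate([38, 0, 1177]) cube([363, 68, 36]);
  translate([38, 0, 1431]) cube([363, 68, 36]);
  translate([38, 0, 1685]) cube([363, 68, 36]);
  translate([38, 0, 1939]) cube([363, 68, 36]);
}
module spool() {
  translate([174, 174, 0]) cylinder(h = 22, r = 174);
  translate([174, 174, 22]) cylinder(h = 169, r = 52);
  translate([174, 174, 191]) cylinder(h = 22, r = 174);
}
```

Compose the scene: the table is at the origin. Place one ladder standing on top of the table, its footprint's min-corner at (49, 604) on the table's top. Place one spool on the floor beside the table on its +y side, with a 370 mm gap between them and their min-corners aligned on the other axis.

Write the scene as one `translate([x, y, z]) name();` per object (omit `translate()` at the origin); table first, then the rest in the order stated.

table();
translate([49, 604, 770]) ladder();
translate([0, 1157, 0]) spool();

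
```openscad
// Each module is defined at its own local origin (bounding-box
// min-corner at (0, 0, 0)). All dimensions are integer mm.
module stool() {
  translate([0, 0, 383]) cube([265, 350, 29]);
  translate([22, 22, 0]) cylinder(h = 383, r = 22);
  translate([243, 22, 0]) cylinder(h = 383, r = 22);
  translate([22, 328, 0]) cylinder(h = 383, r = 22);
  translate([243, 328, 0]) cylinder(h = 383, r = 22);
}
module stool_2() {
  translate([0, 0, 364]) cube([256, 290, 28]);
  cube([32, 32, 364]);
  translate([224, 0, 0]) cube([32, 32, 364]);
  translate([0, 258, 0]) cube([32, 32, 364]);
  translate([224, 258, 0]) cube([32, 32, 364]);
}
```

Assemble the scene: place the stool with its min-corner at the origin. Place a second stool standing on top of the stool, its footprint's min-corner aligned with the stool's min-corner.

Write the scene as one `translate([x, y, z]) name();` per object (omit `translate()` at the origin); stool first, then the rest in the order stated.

stool();
translate([0, 0, 412]) stool_2();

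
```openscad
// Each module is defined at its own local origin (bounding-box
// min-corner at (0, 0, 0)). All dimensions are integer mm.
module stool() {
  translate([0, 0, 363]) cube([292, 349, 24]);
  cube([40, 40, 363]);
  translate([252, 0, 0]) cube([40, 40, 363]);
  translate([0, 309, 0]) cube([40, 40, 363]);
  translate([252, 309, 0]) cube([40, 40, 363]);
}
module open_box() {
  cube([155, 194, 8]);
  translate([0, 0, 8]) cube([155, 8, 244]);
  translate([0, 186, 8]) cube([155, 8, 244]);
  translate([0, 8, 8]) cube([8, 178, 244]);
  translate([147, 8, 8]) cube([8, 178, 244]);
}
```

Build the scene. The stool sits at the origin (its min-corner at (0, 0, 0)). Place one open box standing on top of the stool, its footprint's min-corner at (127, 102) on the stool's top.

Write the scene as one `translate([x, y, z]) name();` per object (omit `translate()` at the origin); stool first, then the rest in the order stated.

stool();
translate([127, 102, 387]) open_box();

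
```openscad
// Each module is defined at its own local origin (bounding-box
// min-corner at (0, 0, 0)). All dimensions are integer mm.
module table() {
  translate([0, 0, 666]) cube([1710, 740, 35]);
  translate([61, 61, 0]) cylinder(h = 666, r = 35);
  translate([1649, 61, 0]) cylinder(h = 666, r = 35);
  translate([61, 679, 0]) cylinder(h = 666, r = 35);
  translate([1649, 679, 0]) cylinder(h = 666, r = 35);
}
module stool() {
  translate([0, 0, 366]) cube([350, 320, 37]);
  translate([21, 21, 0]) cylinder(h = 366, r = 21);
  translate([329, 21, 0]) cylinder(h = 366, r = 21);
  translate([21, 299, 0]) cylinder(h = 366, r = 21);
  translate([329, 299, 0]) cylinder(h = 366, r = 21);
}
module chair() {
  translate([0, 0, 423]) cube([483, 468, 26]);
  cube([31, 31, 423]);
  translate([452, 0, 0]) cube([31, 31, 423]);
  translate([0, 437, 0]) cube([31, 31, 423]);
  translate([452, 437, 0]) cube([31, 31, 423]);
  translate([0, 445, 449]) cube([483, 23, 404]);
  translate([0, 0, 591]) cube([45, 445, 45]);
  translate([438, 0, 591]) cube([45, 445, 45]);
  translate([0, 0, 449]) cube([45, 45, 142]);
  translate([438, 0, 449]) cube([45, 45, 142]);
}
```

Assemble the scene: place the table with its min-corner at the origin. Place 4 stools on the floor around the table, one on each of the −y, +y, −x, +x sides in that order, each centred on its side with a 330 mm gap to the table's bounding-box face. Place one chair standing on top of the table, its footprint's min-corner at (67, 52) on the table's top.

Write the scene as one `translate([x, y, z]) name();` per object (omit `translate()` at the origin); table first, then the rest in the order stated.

table();
translate([680, -650, 0]) stool();
translate([680, 1070, 0]) stool();
translate([-680, 210, 0]) stool();
translate([2040, 210, 0]) stool();
translate([67, 52, 701]) chair();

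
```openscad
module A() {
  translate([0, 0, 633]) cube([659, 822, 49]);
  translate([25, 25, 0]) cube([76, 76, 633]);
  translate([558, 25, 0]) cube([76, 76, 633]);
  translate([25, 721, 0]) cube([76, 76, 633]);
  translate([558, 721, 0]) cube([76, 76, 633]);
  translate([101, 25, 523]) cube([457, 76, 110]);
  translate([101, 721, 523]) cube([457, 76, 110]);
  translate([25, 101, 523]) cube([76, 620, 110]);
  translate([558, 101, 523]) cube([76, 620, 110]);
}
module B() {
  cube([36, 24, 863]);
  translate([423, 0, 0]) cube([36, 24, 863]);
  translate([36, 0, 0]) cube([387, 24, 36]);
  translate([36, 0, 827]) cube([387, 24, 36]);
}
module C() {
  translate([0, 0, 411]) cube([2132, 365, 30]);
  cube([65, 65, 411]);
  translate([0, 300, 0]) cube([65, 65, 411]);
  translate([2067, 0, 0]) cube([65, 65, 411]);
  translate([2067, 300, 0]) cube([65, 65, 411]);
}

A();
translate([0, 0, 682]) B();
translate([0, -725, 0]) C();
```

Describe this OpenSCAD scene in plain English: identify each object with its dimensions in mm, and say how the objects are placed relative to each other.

A is a table with a 659×822 mm rectangular top, 49 mm thick, top surface at z = 682 mm, supported by four 76×76 mm square legs, each inset 25 mm from the nearest pair of top edges, running from the floor. Four apron rails, 76 mm thick and 110 mm tall, run between adjacent legs with their top edges flush with the underside of the top and their outer faces flush with the legs' outer faces.

B is a rectangular picture frame lying in the x–z plane (depth along y). The opening is 387 mm wide (x) by 791 mm tall (z), surrounded by a border 36 mm wide on all four sides. The frame is 24 mm deep and is made of two full-height vertical stiles with two horizontal rails fitted between them.

C is a long wooden bench with a 2132 mm (x) × 365 mm (y) seat, 30 mm thick, its top surface 441 mm above the floor. Four 65 mm square legs at the seat corners, flush with the edges, run from z = 0 to the seat underside.

The picture frame is on top of the table. The bench is on the floor beside the table on its −y side.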